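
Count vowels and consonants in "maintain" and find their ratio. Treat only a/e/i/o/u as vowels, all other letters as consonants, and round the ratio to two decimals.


Word: "maintain"
Vowels (a,e,i,o,u): 4
Consonants: 4
Ratio = 4/4
= 1.00


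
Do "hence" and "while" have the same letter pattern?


Pattern of "hence": [0, 1, 2, 3, 1]
Pattern of "while": [0, 1, 2, 3, 4]
Patterns do not match
Same pattern = No


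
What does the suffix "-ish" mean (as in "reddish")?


Suffix: -ish
Example: reddish = red + -ish, with a spelling change
Meaning = somewhat / having the qualities of


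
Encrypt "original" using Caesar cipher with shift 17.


Word: "original"
Shift: 17
Each letter → (letter + shift) mod 26:
  'o' (14) + 17 = 5 → 'f'
  'r' (17) + 17 = 8 → 'i'
  'i' (8) + 17 = 25 → 'z'
  'g' (6) + 17 = 23 → 'x'
  'i' (8) + 17 = 25 → 'z'
  'n' (13) + 17 = 4 → 'e'
  'a' (0) + 17 = 17 → 'r'
  'l' (11) + 17 = 2 → 'c'
Result = "fizxzerc"


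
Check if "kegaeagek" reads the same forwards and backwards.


Word: "kegaeagek"
Reversed: "kegaeagek"
Forward == Backward? kegaeagek == kegaeagek
Palindrome = Yes


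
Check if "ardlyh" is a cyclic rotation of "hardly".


Word: "hardly", Candidate: "ardlyh"
Method: check if candidate is substring of word+word
"hardlyhardly" contains "ardlyh"? Yes
Is rotation = Yes


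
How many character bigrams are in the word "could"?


Word: "could" (length 5)
Number of 2-grams = length - 2 + 1 = 5 - 2 + 1
= 4


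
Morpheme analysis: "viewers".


Word: "viewers"
Morphemes: view | -er | -s
Each morpheme carries meaning
= 3 morphemes


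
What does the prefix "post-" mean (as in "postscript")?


Prefix: post-
Example: postscript (post- + script)
Meaning = after


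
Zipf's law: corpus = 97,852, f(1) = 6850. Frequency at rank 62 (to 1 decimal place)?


Zipf's law: f(r) = f(1) / r
f(1) = 6850
f(62) = 6850 / 62
= 110.5 occurrences


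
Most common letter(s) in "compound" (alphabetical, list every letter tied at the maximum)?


Word: "compound"
Letter counts:
  'c': 1
  'd': 1
  'm': 1
  'n': 1
  'o': 2
  'p': 1
  'u': 1
Maximum count = 2
Most frequent = 'o' (2 times each)


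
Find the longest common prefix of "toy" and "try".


Word 1: "toy"
Word 2: "try"
Comparing from start:
  Pos 0: 't' == 't'
  Pos 1: 'o' != 'r' (stop)
LCP = "t" (length 1)


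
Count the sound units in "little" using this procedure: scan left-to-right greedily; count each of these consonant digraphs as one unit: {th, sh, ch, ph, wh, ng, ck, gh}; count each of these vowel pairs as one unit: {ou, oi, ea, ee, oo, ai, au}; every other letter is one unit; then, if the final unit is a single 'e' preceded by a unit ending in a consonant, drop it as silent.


Word: "little" (6 letters)
Left-to-right scan:
  1. 'l' (letter)
  2. 'i' (letter)
  3. 't' (letter)
  4. 't' (letter)
  5. 'l' (letter)
  6. 'e' (letter)
Units from scan: 6
Final unit is 'e' after a consonant -> drop as silent (-1)
Sound units = 5 units


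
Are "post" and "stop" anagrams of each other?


Word 1: "post" → sorted: opst
Word 2: "stop" → sorted: opst
Same letters? opst == opst
Anagram = Yes


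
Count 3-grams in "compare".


Word: "compare" (length 7)
Number of 3-grams = length - 3 + 1 = 7 - 3 + 1
= 5


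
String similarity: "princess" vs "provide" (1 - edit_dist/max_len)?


Word 1: "princess" (length 8)
Word 2: "provide" (length 7)
One optimal edit sequence:
  1. keep 'p'
  2. keep 'r'
  3. delete 'i'  (+1)
  4. substitute 'n' -> 'o'  (+1)
  5. substitute 'c' -> 'v'  (+1)
  6. substitute 'e' -> 'i'  (+1)
  7. substitute 's' -> 'd'  (+1)
  8. substitute 's' -> 'e'  (+1)
Edit distance = 6
Max length = max(8, 7) = 8
Similarity = 1 - 6/8
= 0.2500


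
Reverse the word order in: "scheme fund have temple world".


Original: "scheme fund have temple world"
Words (1..n): scheme | fund | have | temple | world
Reversed (n..1): world | temple | have | fund | scheme
Result = "world temple have fund scheme"


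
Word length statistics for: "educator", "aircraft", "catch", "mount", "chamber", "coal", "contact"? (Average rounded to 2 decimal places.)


Lengths: "educator"=8, "aircraft"=8, "catch"=5, "mount"=5, "chamber"=7, "coal"=4, "contact"=7
Sum = 44, Count = 7
Average = 44/7 = 6.29
= avg=6.29, min=4, max=8


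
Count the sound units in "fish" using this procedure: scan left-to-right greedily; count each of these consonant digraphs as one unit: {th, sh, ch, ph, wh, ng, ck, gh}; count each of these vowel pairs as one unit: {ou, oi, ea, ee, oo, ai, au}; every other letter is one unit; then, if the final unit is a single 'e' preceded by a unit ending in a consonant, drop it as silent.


Word: "fish" (4 letters)
Left-to-right scan:
  (1) 'f' (letter)
  (2) 'i' (letter)
  (3) 'sh' (digraph)
Units from scan: 3
Sound units = 3 units


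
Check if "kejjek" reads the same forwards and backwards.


Word: "kejjek"
Reversed: "kejjek"
Forward == Backward? kejjek == kejjek
Palindrome = Yes


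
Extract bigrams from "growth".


Word: "growth" (length 6)
Number of bigrams = 6 - 2 + 1 = 5
  Position 0: "gr"
  Position 1: "ro"
  Position 2: "ow"
  Position 3: "wt"
  Position 4: "th"
Bigrams = "gr", "ro", "ow", "wt", "th"


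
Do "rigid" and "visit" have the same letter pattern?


Pattern of "rigid": [0, 1, 2, 1, 3]
Pattern of "visit": [0, 1, 2, 1, 3]
Patterns match
Same pattern = Yes


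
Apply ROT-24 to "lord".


Word: "lord"
Shift: 24
Each letter → (letter + shift) mod 26:
  'l' (11) + 24 = 9 → 'j'
  'o' (14) + 24 = 12 → 'm'
  'r' (17) + 24 = 15 → 'p'
  'd' (3) + 24 = 1 → 'b'
Result = "jmpb"


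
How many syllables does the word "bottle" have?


Word: "bottle"
Syllable breakdown: bot | tle
Counting: 2 parts
= 2 syllables


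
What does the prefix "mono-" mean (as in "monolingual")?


Prefix: mono-
Example: monolingual = mono- + lingual
Meaning = one


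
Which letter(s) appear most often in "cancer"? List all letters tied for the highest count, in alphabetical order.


Word: "cancer"
Letter counts:
  'a': 1
  'c': 2
  'e': 1
  'n': 1
  'r': 1
Maximum count = 2
Most frequent = 'c' (2 times each)


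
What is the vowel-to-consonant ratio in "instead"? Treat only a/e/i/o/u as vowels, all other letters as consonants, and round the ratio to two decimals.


Word: "instead"
Vowels (a,e,i,o,u): 3
Consonants: 4
Ratio = 3/4
= 0.75


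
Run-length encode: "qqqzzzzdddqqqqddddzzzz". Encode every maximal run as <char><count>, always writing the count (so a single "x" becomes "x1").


String: "qqqzzzzdddqqqqddddzzzz"
Scanning for consecutive runs:
  'q' x 3
  'z' x 4
  'd' x 3
  'q' x 4
  'd' x 4
  'z' x 4
RLE = "q3z4d3q4d4z4"


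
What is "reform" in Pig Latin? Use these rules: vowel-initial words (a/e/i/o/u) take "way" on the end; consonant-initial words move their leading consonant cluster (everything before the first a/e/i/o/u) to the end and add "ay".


Word: "reform"
Starts with consonant(s) → move to end, add 'ay'
Consonant cluster: "r"
Pig Latin = "eformray"


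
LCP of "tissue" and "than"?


Word 1: "tissue"
Word 2: "than"
Comparing from start:
  Pos 0: 't' == 't'
  Pos 1: 'i' != 'h' (stop)
LCP = "t" (length 1)


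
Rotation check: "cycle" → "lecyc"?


Word: "cycle", Candidate: "lecyc"
Method: check if candidate is substring of word+word
"cyclecycle" contains "lecyc"? Yes
Is rotation = Yes


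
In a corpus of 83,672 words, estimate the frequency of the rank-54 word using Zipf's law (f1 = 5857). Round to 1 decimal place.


Zipf's law: f(r) = f(1) / r
f(1) = 5857
f(54) = 5857 / 54
= 108.5 occurrences


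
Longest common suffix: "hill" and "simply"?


Word 1: "hill"
Word 2: "simply"
Comparing from end:
  Pos -1: 'l' != 'y' (stop)
LCS = "" (length 0)


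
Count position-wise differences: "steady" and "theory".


Comparing character by character (same length = 6):
  Pos 0: 's' vs 't' !=
  Pos 1: 't' vs 'h' !=
  Pos 2: 'e' vs 'e' =
  Pos 3: 'a' vs 'o' !=
  Pos 4: 'd' vs 'r' !=
  Pos 5: 'y' vs 'y' =
Hamming distance = 4


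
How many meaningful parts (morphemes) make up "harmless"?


Word: "harmless"
Morphemes: harm | -less
Each morpheme carries meaning
= 2 morphemes


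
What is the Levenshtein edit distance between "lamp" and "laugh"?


Word 1: "lamp" (length 4)
Word 2: "laugh" (length 5)
One optimal edit sequence (insert/delete/substitute each cost 1):
  1. keep 'l'
  2. keep 'a'
  3. insert 'u'  (+1)
  4. substitute 'm' -> 'g'  (+1)
  5. substitute 'p' -> 'h'  (+1)
Total edit operations: 3
Edit distance = 3


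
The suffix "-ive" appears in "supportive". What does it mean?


Suffix: -ive
As in: supportive -> support + -ive
Meaning = tending to


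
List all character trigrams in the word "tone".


Word: "tone" (length 4)
Number of trigrams = 4 - 3 + 1 = 2
  Position 0: "ton"
  Position 1: "one"
Trigrams = "ton", "one"


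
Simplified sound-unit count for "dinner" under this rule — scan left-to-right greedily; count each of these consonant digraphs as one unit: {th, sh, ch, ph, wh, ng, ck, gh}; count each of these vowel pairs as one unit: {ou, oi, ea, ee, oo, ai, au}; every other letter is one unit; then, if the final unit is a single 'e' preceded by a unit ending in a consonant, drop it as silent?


Word: "dinner" (6 letters)
Left-to-right scan:
  [1] 'd' (letter)
  [2] 'i' (letter)
  [3] 'n' (letter)
  [4] 'n' (letter)
  [5] 'e' (letter)
  [6] 'r' (letter)
Units from scan: 6
Sound units = 6 units


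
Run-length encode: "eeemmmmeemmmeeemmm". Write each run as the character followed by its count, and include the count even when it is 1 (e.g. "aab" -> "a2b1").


String: "eeemmmmeemmmeeemmm"
Scanning for consecutive runs:
  'e' x 3
  'm' x 4
  'e' x 2
  'm' x 3
  'e' x 3
  'm' x 3
RLE = "e3m4e2m3e3m3"


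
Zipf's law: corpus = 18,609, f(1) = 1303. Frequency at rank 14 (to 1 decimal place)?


Zipf's law: f(r) = f(1) / r
f(1) = 1303
f(14) = 1303 / 14
= 93.1 occurrences


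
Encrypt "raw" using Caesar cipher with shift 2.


Word: "raw"
Shift: 2
Each letter → (letter + shift) mod 26:
  'r' (17) + 2 = 19 → 't'
  'a' (0) + 2 = 2 → 'c'
  'w' (22) + 2 = 24 → 'y'
Result = "tcy"


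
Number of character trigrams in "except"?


Word: "except" (length 6)
Number of 3-grams = length - 3 + 1 = 6 - 3 + 1
= 4


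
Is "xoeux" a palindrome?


Word: "xoeux"
Reversed: "xueox"
Forward == Backward? xoeux != xueox
Palindrome = No


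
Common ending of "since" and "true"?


Word 1: "since"
Word 2: "true"
Comparing from end:
  Pos -1: 'e' == 'e'
  Pos -2: 'c' != 'u' (stop)
LCS = "e" (length 1)


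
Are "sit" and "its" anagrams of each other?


Word 1: "sit" → sorted: ist
Word 2: "its" → sorted: ist
Same letters? ist == ist
Anagram = Yes


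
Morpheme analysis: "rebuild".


Word: "rebuild"
Morphemes: re- + build
Each morpheme carries meaning
= 2 morphemes


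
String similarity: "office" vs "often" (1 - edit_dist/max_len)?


Word 1: "office" (length 6)
Word 2: "often" (length 5)
One optimal edit sequence:
  1. keep 'o'
  2. delete 'f'  (+1)
  3. keep 'f'
  4. substitute 'i' -> 't'  (+1)
  5. substitute 'c' -> 'e'  (+1)
  6. substitute 'e' -> 'n'  (+1)
Edit distance = 4
Max length = max(6, 5) = 6
Similarity = 1 - 4/6
= 0.3333


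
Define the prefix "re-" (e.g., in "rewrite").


Prefix: re-
Example: rewrite (re- + write)
Meaning = again


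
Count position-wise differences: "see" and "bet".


Comparing character by character (same length = 3):
  Pos 0: 's' vs 'b' !=
  Pos 1: 'e' vs 'e' =
  Pos 2: 'e' vs 't' !=
Hamming distance = 2


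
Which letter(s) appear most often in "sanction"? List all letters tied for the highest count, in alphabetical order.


Word: "sanction"
Letter counts:
  'a': 1
  'c': 1
  'i': 1
  'n': 2
  'o': 1
  's': 1
  't': 1
Maximum count = 2
Most frequent = 'n' (2 times each)


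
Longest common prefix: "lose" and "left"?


Word 1: "lose"
Word 2: "left"
Comparing from start:
  Pos 0: 'l' == 'l'
  Pos 1: 'o' != 'e' (stop)
LCP = "l" (length 1)


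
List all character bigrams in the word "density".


Word: "density" (length 7)
Number of bigrams = 7 - 2 + 1 = 6
  Position 0: "de"
  Position 1: "en"
  Position 2: "ns"
  Position 3: "si"
  Position 4: "it"
  Position 5: "ty"
Bigrams = "de", "en", "ns", "si", "it", "ty"


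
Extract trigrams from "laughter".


Word: "laughter" (length 8)
Number of trigrams = 8 - 3 + 1 = 6
  Position 0: "lau"
  Position 1: "aug"
  Position 2: "ugh"
  Position 3: "ght"
  Position 4: "hte"
  Position 5: "ter"
Trigrams = "lau", "aug", "ugh", "ght", "hte", "ter"


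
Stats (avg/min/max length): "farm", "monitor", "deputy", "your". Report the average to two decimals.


Lengths: "farm"=4, "monitor"=7, "deputy"=6, "your"=4
Sum = 21, Count = 4
Average = 21/4 = 5.25
= avg=5.25, min=4, max=7


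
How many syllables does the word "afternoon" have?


Word: "afternoon"
Syllable breakdown: af · ter · noon
Counting: 3 parts
= 3 syllables


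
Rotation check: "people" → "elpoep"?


Word: "people", Candidate: "elpoep"
Method: check if candidate is substring of word+word
"peoplepeople" contains "elpoep"? No
Is rotation = No


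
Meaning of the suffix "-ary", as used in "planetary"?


Suffix: -ary
Example: planetary = planet + -ary
Meaning = relating to


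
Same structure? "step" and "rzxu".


Pattern of "step": [0, 1, 2, 3]
Pattern of "rzxu": [0, 1, 2, 3]
Patterns match
Same pattern = Yes


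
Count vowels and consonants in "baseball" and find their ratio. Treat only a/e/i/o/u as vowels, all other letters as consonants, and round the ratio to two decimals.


Word: "baseball"
Vowels (a,e,i,o,u): 3
Consonants: 5
Ratio = 3/5
= 0.60


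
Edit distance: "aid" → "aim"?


Word 1: "aid" (length 3)
Word 2: "aim" (length 3)
One optimal edit sequence (insert/delete/substitute each cost 1):
  1. keep 'a'
  2. keep 'i'
  3. substitute 'd' -> 'm'  (+1)
Total edit operations: 1
Edit distance = 1


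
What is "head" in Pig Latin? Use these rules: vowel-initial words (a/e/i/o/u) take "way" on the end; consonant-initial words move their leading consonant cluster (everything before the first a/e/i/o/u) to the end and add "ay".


Word: "head"
Starts with consonant(s) → move to end, add 'ay'
Consonant cluster: "h"
Pig Latin = "eadhay"


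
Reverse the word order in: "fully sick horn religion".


Original: "fully sick horn religion"
Words (1..n): fully | sick | horn | religion
Reversed (n..1): religion | horn | sick | fully
Result = "religion horn sick fully"


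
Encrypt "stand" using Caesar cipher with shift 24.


Word: "stand"
Shift: 24
Each letter → (letter + shift) mod 26:
  's' (18) + 24 = 16 → 'q'
  't' (19) + 24 = 17 → 'r'
  'a' (0) + 24 = 24 → 'y'
  'n' (13) + 24 = 11 → 'l'
  'd' (3) + 24 = 1 → 'b'
Result = "qrylb"


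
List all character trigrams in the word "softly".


Word: "softly" (length 6)
Number of trigrams = 6 - 3 + 1 = 4
  Position 0: "sof"
  Position 1: "oft"
  Position 2: "ftl"
  Position 3: "tly"
Trigrams = "sof", "oft", "ftl", "tly"


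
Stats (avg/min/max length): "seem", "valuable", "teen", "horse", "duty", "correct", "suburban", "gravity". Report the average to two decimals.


Lengths: "seem"=4, "valuable"=8, "teen"=4, "horse"=5, "duty"=4, "correct"=7, "suburban"=8, "gravity"=7
Sum = 47, Count = 8
Average = 47/8 = 5.88
= avg=5.88, min=4, max=8


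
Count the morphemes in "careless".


Word: "careless"
Morphemes: care | -less
Each morpheme carries meaning
= 2 morphemes


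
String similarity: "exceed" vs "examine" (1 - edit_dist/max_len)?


Word 1: "exceed" (length 6)
Word 2: "examine" (length 7)
One optimal edit sequence:
  1. keep 'e'
  2. keep 'x'
  3. insert 'a'  (+1)
  4. substitute 'c' -> 'm'  (+1)
  5. substitute 'e' -> 'i'  (+1)
  6. substitute 'e' -> 'n'  (+1)
  7. substitute 'd' -> 'e'  (+1)
Edit distance = 5
Max length = max(6, 7) = 7
Similarity = 1 - 5/7
= 0.2857


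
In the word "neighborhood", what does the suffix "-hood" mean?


Suffix: -hood
As in: neighborhood -> neighbor + -hood
Meaning = state / condition


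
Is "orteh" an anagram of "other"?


Word 1: "other" → sorted: ehort
Word 2: "orteh" → sorted: ehort
Same letters? ehort == ehort
Anagram = Yes


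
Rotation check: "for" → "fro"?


Word: "for", Candidate: "fro"
Method: check if candidate is substring of word+word
"forfor" contains "fro"? No
Is rotation = No


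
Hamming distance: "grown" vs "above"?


Comparing character by character (same length = 5):
  Pos 0: 'g' vs 'a' !=
  Pos 1: 'r' vs 'b' !=
  Pos 2: 'o' vs 'o' =
  Pos 3: 'w' vs 'v' !=
  Pos 4: 'n' vs 'e' !=
Hamming distance = 4


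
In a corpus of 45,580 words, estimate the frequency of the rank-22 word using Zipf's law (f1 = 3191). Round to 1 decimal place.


Zipf's law: f(r) = f(1) / r
f(1) = 3191
f(22) = 3191 / 22
= 145.0 occurrences


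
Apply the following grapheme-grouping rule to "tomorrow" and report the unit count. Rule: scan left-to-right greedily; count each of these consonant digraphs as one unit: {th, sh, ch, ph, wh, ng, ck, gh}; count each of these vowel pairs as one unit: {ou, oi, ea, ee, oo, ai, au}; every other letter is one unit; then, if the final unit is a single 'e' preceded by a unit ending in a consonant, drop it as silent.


Word: "tomorrow" (8 letters)
Left-to-right scan:
  [1] 't' (letter)
  [2] 'o' (letter)
  [3] 'm' (letter)
  [4] 'o' (letter)
  [5] 'r' (letter)
  [6] 'r' (letter)
  [7] 'o' (letter)
  [8] 'w' (letter)
Units from scan: 8
Sound units = 8 units


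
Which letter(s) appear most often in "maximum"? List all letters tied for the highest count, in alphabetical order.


Word: "maximum"
Letter counts:
  'a': 1
  'i': 1
  'm': 3
  'u': 1
  'x': 1
Maximum count = 3
Most frequent = 'm' (3 times each)


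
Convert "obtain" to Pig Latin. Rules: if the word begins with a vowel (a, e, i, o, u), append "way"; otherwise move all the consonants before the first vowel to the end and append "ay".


Word: "obtain"
Starts with vowel → add 'way'
Pig Latin = "obtainway"


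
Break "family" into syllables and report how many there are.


Word: "family"
Syllable breakdown: fam | i | ly
Counting: 3 parts
= 3 syllables


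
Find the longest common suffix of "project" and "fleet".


Word 1: "project"
Word 2: "fleet"
Comparing from end:
  Pos -1: 't' == 't'
  Pos -2: 'c' != 'e' (stop)
LCS = "t" (length 1)


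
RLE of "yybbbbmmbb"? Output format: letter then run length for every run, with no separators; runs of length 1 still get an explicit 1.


String: "yybbbbmmbb"
Scanning for consecutive runs:
  'y' x 2
  'b' x 4
  'm' x 2
  'b' x 2
RLE = "y2b4m2b2"


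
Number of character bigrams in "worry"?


Word: "worry" (length 5)
Number of 2-grams = length - 2 + 1 = 5 - 2 + 1
= 4


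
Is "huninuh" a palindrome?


Word: "huninuh"
Reversed: "huninuh"
Forward == Backward? huninuh == huninuh
Palindrome = Yes


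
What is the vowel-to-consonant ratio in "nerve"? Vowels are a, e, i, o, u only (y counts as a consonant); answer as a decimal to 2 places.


Word: "nerve"
Vowels (a,e,i,o,u): 2
Consonants: 3
Ratio = 2/3
= 0.67


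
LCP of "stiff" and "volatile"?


Word 1: "stiff"
Word 2: "volatile"
Comparing from start:
  Pos 0: 's' != 'v' (stop)
LCP = "" (length 0)


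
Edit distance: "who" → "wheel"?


Word 1: "who" (length 3)
Word 2: "wheel" (length 5)
One optimal edit sequence (insert/delete/substitute each cost 1):
  1. keep 'w'
  2. keep 'h'
  3. insert 'e'  (+1)
  4. insert 'e'  (+1)
  5. substitute 'o' -> 'l'  (+1)
Total edit operations: 3
Edit distance = 3


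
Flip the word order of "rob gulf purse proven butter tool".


Original: "rob gulf purse proven butter tool"
Words (1..n): rob | gulf | purse | proven | butter | tool
Reversed (n..1): tool | butter | proven | purse | gulf | rob
Result = "tool butter proven purse gulf rob"


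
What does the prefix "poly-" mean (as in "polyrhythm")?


Prefix: poly-
Example: polyrhythm (poly- + rhythm)
Meaning = many


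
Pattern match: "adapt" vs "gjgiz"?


Pattern of "adapt": [0, 1, 0, 2, 3]
Pattern of "gjgiz": [0, 1, 0, 2, 3]
Patterns match
Same pattern = Yes


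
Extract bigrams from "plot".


Word: "plot" (length 4)
Number of bigrams = 4 - 2 + 1 = 3
  Position 0: "pl"
  Position 1: "lo"
  Position 2: "ot"
Bigrams = "pl", "lo", "ot"


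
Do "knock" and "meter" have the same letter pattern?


Pattern of "knock": [0, 1, 2, 3, 0]
Pattern of "meter": [0, 1, 2, 1, 3]
Patterns do not match
Same pattern = No


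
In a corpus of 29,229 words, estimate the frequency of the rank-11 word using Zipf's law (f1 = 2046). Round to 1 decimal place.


Zipf's law: f(r) = f(1) / r
f(1) = 2046
f(11) = 2046 / 11
= 186.0 occurrences


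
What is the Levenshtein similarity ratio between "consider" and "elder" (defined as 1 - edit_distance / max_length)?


Word 1: "consider" (length 8)
Word 2: "elder" (length 5)
One optimal edit sequence:
  1. delete 'c'  (+1)
  2. delete 'o'  (+1)
  3. delete 'n'  (+1)
  4. substitute 's' -> 'e'  (+1)
  5. substitute 'i' -> 'l'  (+1)
  6. keep 'd'
  7. keep 'e'
  8. keep 'r'
Edit distance = 5
Max length = max(8, 5) = 8
Similarity = 1 - 5/8
= 0.3750


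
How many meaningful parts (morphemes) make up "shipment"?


Word: "shipment"
Morphemes: ship / -ment
Each morpheme carries meaning
= 2 morphemes


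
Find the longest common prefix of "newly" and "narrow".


Word 1: "newly"
Word 2: "narrow"
Comparing from start:
  Pos 0: 'n' == 'n'
  Pos 1: 'e' != 'a' (stop)
LCP = "n" (length 1)


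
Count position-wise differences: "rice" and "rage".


Comparing character by character (same length = 4):
  Pos 0: 'r' vs 'r' =
  Pos 1: 'i' vs 'a' !=
  Pos 2: 'c' vs 'g' !=
  Pos 3: 'e' vs 'e' =
Hamming distance = 2


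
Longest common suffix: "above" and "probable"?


Word 1: "above"
Word 2: "probable"
Comparing from end:
  Pos -1: 'e' == 'e'
  Pos -2: 'v' != 'l' (stop)
LCS = "e" (length 1)


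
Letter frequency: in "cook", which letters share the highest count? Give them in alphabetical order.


Word: "cook"
Letter counts:
  'c': 1
  'k': 1
  'o': 2
Maximum count = 2
Most frequent = 'o' (2 times each)


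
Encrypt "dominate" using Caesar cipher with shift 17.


Word: "dominate"
Shift: 17
Each letter → (letter + shift) mod 26:
  'd' (3) + 17 = 20 → 'u'
  'o' (14) + 17 = 5 → 'f'
  'm' (12) + 17 = 3 → 'd'
  'i' (8) + 17 = 25 → 'z'
  'n' (13) + 17 = 4 → 'e'
  'a' (0) + 17 = 17 → 'r'
  't' (19) + 17 = 10 → 'k'
  'e' (4) + 17 = 21 → 'v'
Result = "ufdzerkv"


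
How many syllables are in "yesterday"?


Word: "yesterday"
Syllable breakdown: yes / ter / day
Counting: 3 parts
= 3 syllables


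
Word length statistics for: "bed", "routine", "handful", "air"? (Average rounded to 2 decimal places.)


Lengths: "bed"=3, "routine"=7, "handful"=7, "air"=3
Sum = 20, Count = 4
Average = 20/4 = 5.00
= avg=5.00, min=3, max=7


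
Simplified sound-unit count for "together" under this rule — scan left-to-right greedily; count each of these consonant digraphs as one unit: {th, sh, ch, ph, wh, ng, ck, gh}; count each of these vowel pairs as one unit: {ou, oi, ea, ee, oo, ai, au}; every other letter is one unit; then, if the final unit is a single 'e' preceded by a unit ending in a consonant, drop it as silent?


Word: "together" (8 letters)
Left-to-right scan:
  [1] 't' (letter)
  [2] 'o' (letter)
  [3] 'g' (letter)
  [4] 'e' (letter)
  [5] 'th' (digraph)
  [6] 'e' (letter)
  [7] 'r' (letter)
Units from scan: 7
Sound units = 7 units


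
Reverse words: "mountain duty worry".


Original: "mountain duty worry"
Words (1..n): mountain | duty | worry
Reversed (n..1): worry | duty | mountain
Result = "worry duty mountain"


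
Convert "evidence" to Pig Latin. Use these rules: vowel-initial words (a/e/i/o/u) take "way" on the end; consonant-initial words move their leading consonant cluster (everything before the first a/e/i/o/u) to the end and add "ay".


Word: "evidence"
Starts with vowel → add 'way'
Pig Latin = "evidenceway"


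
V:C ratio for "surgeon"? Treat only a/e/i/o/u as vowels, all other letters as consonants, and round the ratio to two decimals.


Word: "surgeon"
Vowels (a,e,i,o,u): 3
Consonants: 4
Ratio = 3/4
= 0.75


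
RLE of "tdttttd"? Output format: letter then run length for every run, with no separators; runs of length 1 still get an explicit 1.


String: "tdttttd"
Scanning for consecutive runs:
  't' x 1
  'd' x 1
  't' x 4
  'd' x 1
RLE = "t1d1t4d1"


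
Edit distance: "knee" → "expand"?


Word 1: "knee" (length 4)
Word 2: "expand" (length 6)
One optimal edit sequence (insert/delete/substitute each cost 1):
  1. insert 'e'  (+1)
  2. insert 'x'  (+1)
  3. substitute 'k' -> 'p'  (+1)
  4. substitute 'n' -> 'a'  (+1)
  5. substitute 'e' -> 'n'  (+1)
  6. substitute 'e' -> 'd'  (+1)
Total edit operations: 6
Edit distance = 6


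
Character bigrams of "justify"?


Word: "justify" (length 7)
Number of bigrams = 7 - 2 + 1 = 6
  Position 0: "ju"
  Position 1: "us"
  Position 2: "st"
  Position 3: "ti"
  Position 4: "if"
  Position 5: "fy"
Bigrams = "ju", "us", "st", "ti", "if", "fy"


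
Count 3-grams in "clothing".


Word: "clothing" (length 8)
Number of 3-grams = length - 3 + 1 = 8 - 3 + 1
= 6


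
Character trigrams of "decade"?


Word: "decade" (length 6)
Number of trigrams = 6 - 3 + 1 = 4
  Position 0: "dec"
  Position 1: "eca"
  Position 2: "cad"
  Position 3: "ade"
Trigrams = "dec", "eca", "cad", "ade"


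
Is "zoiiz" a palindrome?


Word: "zoiiz"
Reversed: "ziioz"
Forward == Backward? zoiiz != ziioz
Palindrome = No


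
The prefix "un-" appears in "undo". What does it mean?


Prefix: un-
As in: undo -> un- + do
Meaning = not / reverse


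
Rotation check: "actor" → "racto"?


Word: "actor", Candidate: "racto"
Method: check if candidate is substring of word+word
"actoractor" contains "racto"? Yes
Is rotation = Yes


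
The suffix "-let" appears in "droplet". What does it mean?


Suffix: -let
As in: droplet -> drop + -let
Meaning = small


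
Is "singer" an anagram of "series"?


Word 1: "series" → sorted: eeirss
Word 2: "singer" → sorted: eginrs
Same letters? eeirss != eginrs
Anagram = No


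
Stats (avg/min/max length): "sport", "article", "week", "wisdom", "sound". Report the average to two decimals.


Lengths: "sport"=5, "article"=7, "week"=4, "wisdom"=6, "sound"=5
Sum = 27, Count = 5
Average = 27/5 = 5.40
= avg=5.40, min=4, max=7


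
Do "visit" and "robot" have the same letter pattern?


Pattern of "visit": [0, 1, 2, 1, 3]
Pattern of "robot": [0, 1, 2, 1, 3]
Patterns match
Same pattern = Yes


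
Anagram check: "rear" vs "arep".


Word 1: "rear" → sorted: aerr
Word 2: "arep" → sorted: aepr
Same letters? aerr != aepr
Anagram = No


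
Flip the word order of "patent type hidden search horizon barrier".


Original: "patent type hidden search horizon barrier"
Words (1..n): patent | type | hidden | search | horizon | barrier
Reversed (n..1): barrier | horizon | search | hidden | type | patent
Result = "barrier horizon search hidden type patent"


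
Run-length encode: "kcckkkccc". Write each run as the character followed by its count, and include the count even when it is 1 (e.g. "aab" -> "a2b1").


String: "kcckkkccc"
Scanning for consecutive runs:
  'k' x 1
  'c' x 2
  'k' x 3
  'c' x 3
RLE = "k1c2k3c3"


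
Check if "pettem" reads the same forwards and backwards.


Word: "pettem"
Reversed: "mettep"
Forward == Backward? pettem != mettep
Palindrome = No


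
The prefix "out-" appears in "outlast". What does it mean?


Prefix: out-
As in: outlast -> out- + last
Meaning = surpass


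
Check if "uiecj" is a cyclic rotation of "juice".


Word: "juice", Candidate: "uiecj"
Method: check if candidate is substring of word+word
"juicejuice" contains "uiecj"? No
Is rotation = No


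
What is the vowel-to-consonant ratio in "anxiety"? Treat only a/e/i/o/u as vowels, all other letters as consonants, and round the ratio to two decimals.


Word: "anxiety"
Vowels (a,e,i,o,u): 3
Consonants: 4
Ratio = 3/4
= 0.75


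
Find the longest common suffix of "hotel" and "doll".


Word 1: "hotel"
Word 2: "doll"
Comparing from end:
  Pos -1: 'l' == 'l'
  Pos -2: 'e' != 'l' (stop)
LCS = "l" (length 1)


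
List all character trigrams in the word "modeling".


Word: "modeling" (length 8)
Number of trigrams = 8 - 3 + 1 = 6
  Position 0: "mod"
  Position 1: "ode"
  Position 2: "del"
  Position 3: "eli"
  Position 4: "lin"
  Position 5: "ing"
Trigrams = "mod", "ode", "del", "eli", "lin", "ing"


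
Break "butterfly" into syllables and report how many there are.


Word: "butterfly"
Syllable breakdown: but / ter / fly
Counting: 3 parts
= 3 syllables


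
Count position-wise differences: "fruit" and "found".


Comparing character by character (same length = 5):
  Pos 0: 'f' vs 'f' =
  Pos 1: 'r' vs 'o' !=
  Pos 2: 'u' vs 'u' =
  Pos 3: 'i' vs 'n' !=
  Pos 4: 't' vs 'd' !=
Hamming distance = 3


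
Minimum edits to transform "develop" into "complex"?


Word 1: "develop" (length 7)
Word 2: "complex" (length 7)
One optimal edit sequence (insert/delete/substitute each cost 1):
  1. substitute 'd' -> 'c'  (+1)
  2. substitute 'e' -> 'o'  (+1)
  3. substitute 'v' -> 'm'  (+1)
  4. substitute 'e' -> 'p'  (+1)
  5. keep 'l'
  6. substitute 'o' -> 'e'  (+1)
  7. substitute 'p' -> 'x'  (+1)
Total edit operations: 6
Edit distance = 6


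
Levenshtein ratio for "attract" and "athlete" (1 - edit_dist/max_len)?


Word 1: "attract" (length 7)
Word 2: "athlete" (length 7)
One optimal edit sequence:
  1. keep 'a'
  2. keep 't'
  3. substitute 't' -> 'h'  (+1)
  4. substitute 'r' -> 'l'  (+1)
  5. substitute 'a' -> 'e'  (+1)
  6. substitute 'c' -> 't'  (+1)
  7. substitute 't' -> 'e'  (+1)
Edit distance = 5
Max length = max(7, 7) = 7
Similarity = 1 - 5/7
= 0.2857


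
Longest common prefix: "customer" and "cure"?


Word 1: "customer"
Word 2: "cure"
Comparing from start:
  Pos 0: 'c' == 'c'
  Pos 1: 'u' == 'u'
  Pos 2: 's' != 'r' (stop)
LCP = "cu" (length 2)


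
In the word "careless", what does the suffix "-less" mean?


Suffix: -less
Example: careless = care + -less
Meaning = without


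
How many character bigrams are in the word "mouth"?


Word: "mouth" (length 5)
Number of 2-grams = length - 2 + 1 = 5 - 2 + 1
= 4


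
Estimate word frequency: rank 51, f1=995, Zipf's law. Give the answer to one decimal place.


Zipf's law: f(r) = f(1) / r
f(1) = 995
f(51) = 995 / 51
= 19.5 occurrences


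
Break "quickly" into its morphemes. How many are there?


Word: "quickly"
Morphemes: quick + -ly
Each morpheme carries meaning
= 2 morphemes


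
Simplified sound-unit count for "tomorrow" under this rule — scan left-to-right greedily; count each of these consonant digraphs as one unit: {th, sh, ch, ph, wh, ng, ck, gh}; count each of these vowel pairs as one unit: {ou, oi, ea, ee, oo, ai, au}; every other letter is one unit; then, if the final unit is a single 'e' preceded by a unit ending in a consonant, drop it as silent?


Word: "tomorrow" (8 letters)
Left-to-right scan:
  [1] 't' (letter)
  [2] 'o' (letter)
  [3] 'm' (letter)
  [4] 'o' (letter)
  [5] 'r' (letter)
  [6] 'r' (letter)
  [7] 'o' (letter)
  [8] 'w' (letter)
Units from scan: 8
Sound units = 8 units


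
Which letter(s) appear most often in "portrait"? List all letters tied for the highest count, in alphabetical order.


Word: "portrait"
Letter counts:
  'a': 1
  'i': 1
  'o': 1
  'p': 1
  'r': 2
  't': 2
Maximum count = 2
Most frequent = 'r', 't' (2 times each)


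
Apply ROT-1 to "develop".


Word: "develop"
Shift: 1
Each letter → (letter + shift) mod 26:
  'd' (3) + 1 = 4 → 'e'
  'e' (4) + 1 = 5 → 'f'
  'v' (21) + 1 = 22 → 'w'
  'e' (4) + 1 = 5 → 'f'
  'l' (11) + 1 = 12 → 'm'
  'o' (14) + 1 = 15 → 'p'
  'p' (15) + 1 = 16 → 'q'
Result = "efwfmpq"


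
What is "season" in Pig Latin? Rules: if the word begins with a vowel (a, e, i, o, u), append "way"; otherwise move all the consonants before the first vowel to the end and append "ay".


Word: "season"
Starts with consonant(s) → move to end, add 'ay'
Consonant cluster: "s"
Pig Latin = "easonsay"


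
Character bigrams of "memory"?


Word: "memory" (length 6)
Number of bigrams = 6 - 2 + 1 = 5
  Position 0: "me"
  Position 1: "em"
  Position 2: "mo"
  Position 3: "or"
  Position 4: "ry"
Bigrams = "me", "em", "mo", "or", "ry"


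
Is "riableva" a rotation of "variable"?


Word: "variable", Candidate: "riableva"
Method: check if candidate is substring of word+word
"variablevariable" contains "riableva"? Yes
Is rotation = Yes


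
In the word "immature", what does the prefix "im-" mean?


Prefix: im-
Example: immature = im- + mature
Meaning = not / into


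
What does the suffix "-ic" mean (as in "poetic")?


Suffix: -ic
As in: poetic -> poet + -ic
Meaning = relating to


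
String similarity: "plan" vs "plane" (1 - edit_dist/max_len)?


Word 1: "plan" (length 4)
Word 2: "plane" (length 5)
One optimal edit sequence:
  1. keep 'p'
  2. keep 'l'
  3. keep 'a'
  4. keep 'n'
  5. insert 'e'  (+1)
Edit distance = 1
Max length = max(4, 5) = 5
Similarity = 1 - 1/5
= 0.8000


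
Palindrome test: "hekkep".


Word: "hekkep"
Reversed: "pekkeh"
Forward == Backward? hekkep != pekkeh
Palindrome = No


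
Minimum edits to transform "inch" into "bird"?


Word 1: "inch" (length 4)
Word 2: "bird" (length 4)
One optimal edit sequence (insert/delete/substitute each cost 1):
  1. substitute 'i' -> 'b'  (+1)
  2. substitute 'n' -> 'i'  (+1)
  3. substitute 'c' -> 'r'  (+1)
  4. substitute 'h' -> 'd'  (+1)
Total edit operations: 4
Edit distance = 4


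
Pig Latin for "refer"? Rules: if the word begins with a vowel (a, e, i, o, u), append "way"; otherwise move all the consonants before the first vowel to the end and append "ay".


Word: "refer"
Starts with consonant(s) → move to end, add 'ay'
Consonant cluster: "r"
Pig Latin = "eferray"


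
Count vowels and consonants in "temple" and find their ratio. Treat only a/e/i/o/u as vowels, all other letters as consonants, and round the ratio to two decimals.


Word: "temple"
Vowels (a,e,i,o,u): 2
Consonants: 4
Ratio = 2/4
= 0.50


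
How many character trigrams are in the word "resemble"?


Word: "resemble" (length 8)
Number of 3-grams = length - 3 + 1 = 8 - 3 + 1
= 6


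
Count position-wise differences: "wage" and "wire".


Comparing character by character (same length = 4):
  Pos 0: 'w' vs 'w' =
  Pos 1: 'a' vs 'i' !=
  Pos 2: 'g' vs 'r' !=
  Pos 3: 'e' vs 'e' =
Hamming distance = 2


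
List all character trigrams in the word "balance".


Word: "balance" (length 7)
Number of trigrams = 7 - 3 + 1 = 5
  Position 0: "bal"
  Position 1: "ala"
  Position 2: "lan"
  Position 3: "anc"
  Position 4: "nce"
Trigrams = "bal", "ala", "lan", "anc", "nce"


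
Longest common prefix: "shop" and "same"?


Word 1: "shop"
Word 2: "same"
Comparing from start:
  Pos 0: 's' == 's'
  Pos 1: 'h' != 'a' (stop)
LCP = "s" (length 1)


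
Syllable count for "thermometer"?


Word: "thermometer"
Syllable breakdown: ther · mom · e · ter
Counting: 4 parts
= 4 syllables


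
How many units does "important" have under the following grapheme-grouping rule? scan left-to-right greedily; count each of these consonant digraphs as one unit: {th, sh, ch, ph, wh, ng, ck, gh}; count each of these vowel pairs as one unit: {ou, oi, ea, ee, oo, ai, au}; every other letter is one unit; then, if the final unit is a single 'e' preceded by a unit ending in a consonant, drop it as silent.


Word: "important" (9 letters)
Left-to-right scan:
  1. 'i' (letter)
  2. 'm' (letter)
  3. 'p' (letter)
  4. 'o' (letter)
  5. 'r' (letter)
  6. 't' (letter)
  7. 'a' (letter)
  8. 'n' (letter)
  9. 't' (letter)
Units from scan: 9
Sound units = 9 units


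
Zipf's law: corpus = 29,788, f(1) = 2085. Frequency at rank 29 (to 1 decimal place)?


Zipf's law: f(r) = f(1) / r
f(1) = 2085
f(29) = 2085 / 29
= 71.9 occurrences


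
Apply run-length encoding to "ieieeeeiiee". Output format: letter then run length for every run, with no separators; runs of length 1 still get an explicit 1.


String: "ieieeeeiiee"
Scanning for consecutive runs:
  'i' x 1
  'e' x 1
  'i' x 1
  'e' x 4
  'i' x 2
  'e' x 2
RLE = "i1e1i1e4i2e2"


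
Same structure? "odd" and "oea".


Pattern of "odd": [0, 1, 1]
Pattern of "oea": [0, 1, 2]
Patterns do not match
Same pattern = No


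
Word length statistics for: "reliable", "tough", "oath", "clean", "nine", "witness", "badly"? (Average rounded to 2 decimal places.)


Lengths: "reliable"=8, "tough"=5, "oath"=4, "clean"=5, "nine"=4, "witness"=7, "badly"=5
Sum = 38, Count = 7
Average = 38/7 = 5.43
= avg=5.43, min=4, max=8


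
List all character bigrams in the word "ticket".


Word: "ticket" (length 6)
Number of bigrams = 6 - 2 + 1 = 5
  Position 0: "ti"
  Position 1: "ic"
  Position 2: "ck"
  Position 3: "ke"
  Position 4: "et"
Bigrams = "ti", "ic", "ck", "ke", "et"


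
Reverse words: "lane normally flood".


Original: "lane normally flood"
Words (1..n): lane | normally | flood
Reversed (n..1): flood | normally | lane
Result = "flood normally lane"


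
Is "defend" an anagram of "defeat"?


Word 1: "defeat" → sorted: adeeft
Word 2: "defend" → sorted: ddeefn
Same letters? adeeft != ddeefn
Anagram = No


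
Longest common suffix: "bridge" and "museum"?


Word 1: "bridge"
Word 2: "museum"
Comparing from end:
  Pos -1: 'e' != 'm' (stop)
LCS = "" (length 0)


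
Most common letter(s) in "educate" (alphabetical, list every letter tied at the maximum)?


Word: "educate"
Letter counts:
  'a': 1
  'c': 1
  'd': 1
  'e': 2
  't': 1
  'u': 1
Maximum count = 2
Most frequent = 'e' (2 times each)


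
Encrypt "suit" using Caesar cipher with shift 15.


Word: "suit"
Shift: 15
Each letter → (letter + shift) mod 26:
  's' (18) + 15 = 7 → 'h'
  'u' (20) + 15 = 9 → 'j'
  'i' (8) + 15 = 23 → 'x'
  't' (19) + 15 = 8 → 'i'
Result = "hjxi"


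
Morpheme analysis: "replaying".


Word: "replaying"
Morphemes: re- / play / -ing
Each morpheme carries meaning
= 3 morphemes


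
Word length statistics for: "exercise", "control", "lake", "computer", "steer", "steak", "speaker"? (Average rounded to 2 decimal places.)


Lengths: "exercise"=8, "control"=7, "lake"=4, "computer"=8, "steer"=5, "steak"=5, "speaker"=7
Sum = 44, Count = 7
Average = 44/7 = 6.29
= avg=6.29, min=4, max=8


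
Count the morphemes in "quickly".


Word: "quickly"
Morphemes: quick + -ly
Each morpheme carries meaning
= 2 morphemes


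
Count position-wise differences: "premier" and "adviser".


Comparing character by character (same length = 7):
  Pos 0: 'p' vs 'a' !=
  Pos 1: 'r' vs 'd' !=
  Pos 2: 'e' vs 'v' !=
  Pos 3: 'm' vs 'i' !=
  Pos 4: 'i' vs 's' !=
  Pos 5: 'e' vs 'e' =
  Pos 6: 'r' vs 'r' =
Hamming distance = 5


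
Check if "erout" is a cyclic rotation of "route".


Word: "route", Candidate: "erout"
Method: check if candidate is substring of word+word
"routeroute" contains "erout"? Yes
Is rotation = Yes


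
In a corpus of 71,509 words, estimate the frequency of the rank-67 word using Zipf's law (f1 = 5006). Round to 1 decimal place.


Zipf's law: f(r) = f(1) / r
f(1) = 5006
f(67) = 5006 / 67
= 74.7 occurrences


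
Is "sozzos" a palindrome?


Word: "sozzos"
Reversed: "sozzos"
Forward == Backward? sozzos == sozzos
Palindrome = Yes
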